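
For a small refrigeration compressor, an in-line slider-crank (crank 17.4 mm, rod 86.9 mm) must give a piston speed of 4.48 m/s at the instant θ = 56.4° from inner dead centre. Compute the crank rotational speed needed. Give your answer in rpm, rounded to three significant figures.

2650

For an in-line slider-crank, |v_piston| = rω|sinθ|·[1 + r cosθ/√(L² − r² sin²θ)].
With r = 0.0174 m, L = 0.0869 m, θ = 56.4°: the bracketed kinematic factor |dx/dθ| = 0.016122 m.
ω = v/|dx/dθ| = 4.48/0.016122 = 277.89 rad/s.
N = 60ω/(2π) = 2653.6 rpm.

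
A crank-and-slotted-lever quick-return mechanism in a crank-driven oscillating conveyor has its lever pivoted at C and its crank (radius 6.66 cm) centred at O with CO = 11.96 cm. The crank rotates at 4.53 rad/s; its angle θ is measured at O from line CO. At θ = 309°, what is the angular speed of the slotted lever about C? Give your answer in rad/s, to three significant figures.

1.49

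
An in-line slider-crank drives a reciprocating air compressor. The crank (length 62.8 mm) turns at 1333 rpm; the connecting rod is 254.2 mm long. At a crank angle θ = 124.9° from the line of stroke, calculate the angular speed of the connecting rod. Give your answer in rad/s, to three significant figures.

20.1

ω = 139.6 rad/s (converted from 1333 rpm).
The rod makes angle φ with the slider axis where L sinφ = r sinθ; differentiating, L cosφ·φ̇ = r ω cosθ.
L cosφ = √(L² − r² sin²θ) = 0.24893 m.
|ω_rod| = r ω |cosθ| / √(L² − r² sin²θ) = 0.0628·139.6·0.57215/0.24893 = 20.149 rad/s.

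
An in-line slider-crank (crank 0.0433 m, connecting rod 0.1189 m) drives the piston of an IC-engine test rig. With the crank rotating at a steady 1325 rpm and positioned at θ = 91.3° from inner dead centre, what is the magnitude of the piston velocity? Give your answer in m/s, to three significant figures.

5.95

ω = 2π·1325/60 = 138.8 rad/s
For an in-line slider-crank, x = r cosθ + √(L² − r² sin²θ), so v = −rω sinθ·[1 + r cosθ/√(L² − r² sin²θ)].
With r = 0.0433 m, L = 0.1189 m, θ = 91.3°: √(L² − r² sin²θ) = 0.11074 m.
v = −0.0433·138.8·0.99974·[1 + 0.0433·-0.02269/0.11074] = -5.9532 m/s.
|v| = 5.9532 m/s.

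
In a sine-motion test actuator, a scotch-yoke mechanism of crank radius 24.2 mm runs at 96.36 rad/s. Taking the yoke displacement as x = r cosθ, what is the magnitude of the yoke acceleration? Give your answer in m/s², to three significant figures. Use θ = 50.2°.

144

ω = 96.36 rad/s
x = r cosθ ⇒ ẍ = −rω² cosθ (ω constant).
|a| = rω²|cosθ| = 0.0242·(96.36)²·|cos 50.2°| = 143.83 m/s².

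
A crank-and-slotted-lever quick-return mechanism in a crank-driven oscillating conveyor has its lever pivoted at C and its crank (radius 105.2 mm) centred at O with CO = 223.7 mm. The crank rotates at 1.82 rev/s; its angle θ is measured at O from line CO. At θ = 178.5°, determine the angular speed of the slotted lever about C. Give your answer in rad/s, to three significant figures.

10.1

ω = 11.44 rad/s (from 1.82 rev/s).
Crank pin A relative to C: A = (d + r cosθ, r sinθ); lever angle φ = atan2(r sinθ, d + r cosθ).
Differentiating tanφ: φ̇ = rω(d cosθ + r)/(d² + r² + 2dr cosθ).
d² + r² + 2dr cosθ = |CA|² = 0.0140584 m²;  d cosθ + r = -0.11842 m.
|ω_lever| = |0.1052·11.44·-0.11842| / 0.0140584 = 10.134 rad/s.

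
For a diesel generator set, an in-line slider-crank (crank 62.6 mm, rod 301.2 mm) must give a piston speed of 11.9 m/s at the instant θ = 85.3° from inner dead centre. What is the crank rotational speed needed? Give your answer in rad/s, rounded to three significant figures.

187

For an in-line slider-crank, |v_piston| = rω|sinθ|·[1 + r cosθ/√(L² − r² sin²θ)].
With r = 0.0626 m, L = 0.3012 m, θ = 85.3°: the bracketed kinematic factor |dx/dθ| = 0.063476 m.
ω = v/|dx/dθ| = 11.9/0.063476 = 187.47 rad/s.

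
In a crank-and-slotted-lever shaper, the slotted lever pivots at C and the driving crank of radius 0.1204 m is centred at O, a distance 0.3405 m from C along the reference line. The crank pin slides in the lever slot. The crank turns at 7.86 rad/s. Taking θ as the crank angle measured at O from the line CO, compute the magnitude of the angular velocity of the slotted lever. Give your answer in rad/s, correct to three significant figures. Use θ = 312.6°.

ω = 7.86 rad/s
Crank pin A relative to C: A = (d + r cosθ, r sinθ); lever angle φ = atan2(r sinθ, d + r cosθ).
Differentiating tanφ: φ̇ = rω(d cosθ + r)/(d² + r² + 2dr cosθ).
d² + r² + 2dr cosθ = |CA|² = 0.185935 m²;  d cosθ + r = +0.35088 m.
|ω_lever| = |0.1204·7.86·+0.35088| / 0.185935 = 1.7858 rad/s.

1.79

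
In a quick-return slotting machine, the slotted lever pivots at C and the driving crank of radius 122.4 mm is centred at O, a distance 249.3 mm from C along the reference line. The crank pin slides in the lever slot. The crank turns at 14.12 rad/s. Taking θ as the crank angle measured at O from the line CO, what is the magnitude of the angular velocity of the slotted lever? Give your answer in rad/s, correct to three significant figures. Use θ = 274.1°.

2.97

ω = 14.12 rad/s
Crank pin A relative to C: A = (d + r cosθ, r sinθ); lever angle φ = atan2(r sinθ, d + r cosθ).
Differentiating tanφ: φ̇ = rω(d cosθ + r)/(d² + r² + 2dr cosθ).
d² + r² + 2dr cosθ = |CA|² = 0.0814956 m²;  d cosθ + r = +0.14022 m.
|ω_lever| = |0.1224·14.12·+0.14022| / 0.0814956 = 2.9738 rad/s.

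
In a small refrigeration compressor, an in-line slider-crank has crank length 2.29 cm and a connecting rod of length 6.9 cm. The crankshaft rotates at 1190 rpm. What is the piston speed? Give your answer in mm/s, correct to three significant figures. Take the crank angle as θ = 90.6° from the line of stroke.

ω = 2π·1190/60 = 124.6 rad/s
For an in-line slider-crank, x = r cosθ + √(L² − r² sin²θ), so v = −rω sinθ·[1 + r cosθ/√(L² − r² sin²θ)].
With r = 0.0229 m, L = 0.069 m, θ = 90.6°: √(L² − r² sin²θ) = 0.06509 m.
v = −0.0229·124.6·0.99995·[1 + 0.0229·-0.01047/0.06509] = -2.843 m/s.
|v| = 2.843 m/s = 2843 mm/s.

2840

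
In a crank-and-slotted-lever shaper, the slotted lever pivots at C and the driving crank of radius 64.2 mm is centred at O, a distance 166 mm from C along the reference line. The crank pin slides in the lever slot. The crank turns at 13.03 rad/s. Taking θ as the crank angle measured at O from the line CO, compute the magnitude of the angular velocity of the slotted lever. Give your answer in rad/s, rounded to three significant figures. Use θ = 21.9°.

ω = 13.03 rad/s
Crank pin A relative to C: A = (d + r cosθ, r sinθ); lever angle φ = atan2(r sinθ, d + r cosθ).
Differentiating tanφ: φ̇ = rω(d cosθ + r)/(d² + r² + 2dr cosθ).
d² + r² + 2dr cosθ = |CA|² = 0.0514539 m²;  d cosθ + r = +0.21822 m.
|ω_lever| = |0.0642·13.03·+0.21822| / 0.0514539 = 3.5478 rad/s.

3.55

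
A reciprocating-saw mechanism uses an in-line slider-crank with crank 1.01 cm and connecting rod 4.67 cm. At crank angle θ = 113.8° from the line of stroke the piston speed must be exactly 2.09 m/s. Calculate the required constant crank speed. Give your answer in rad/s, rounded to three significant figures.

248

For an in-line slider-crank, |v_piston| = rω|sinθ|·[1 + r cosθ/√(L² − r² sin²θ)].
With r = 0.0101 m, L = 0.0467 m, θ = 113.8°: the bracketed kinematic factor |dx/dθ| = 0.0084183 m.
ω = v/|dx/dθ| = 2.09/0.0084183 = 248.27 rad/s.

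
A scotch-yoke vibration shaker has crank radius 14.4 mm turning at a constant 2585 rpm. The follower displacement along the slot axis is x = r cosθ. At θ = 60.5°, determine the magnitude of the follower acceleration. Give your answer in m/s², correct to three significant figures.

ω = 270.7 rad/s (from 2585 rpm).
x = r cosθ ⇒ ẍ = −rω² cosθ (ω constant).
|a| = rω²|cosθ| = 0.0144·(270.7)²·|cos 60.5°| = 519.61 m/s².

520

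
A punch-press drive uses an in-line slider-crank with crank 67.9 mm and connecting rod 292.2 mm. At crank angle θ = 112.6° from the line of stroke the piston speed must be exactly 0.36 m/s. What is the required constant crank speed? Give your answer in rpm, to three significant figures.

For an in-line slider-crank, |v_piston| = rω|sinθ|·[1 + r cosθ/√(L² − r² sin²θ)].
With r = 0.0679 m, L = 0.2922 m, θ = 112.6°: the bracketed kinematic factor |dx/dθ| = 0.056955 m.
ω = v/|dx/dθ| = 0.36/0.056955 = 6.3208 rad/s.
N = 60ω/(2π) = 60.359 rpm.

60.4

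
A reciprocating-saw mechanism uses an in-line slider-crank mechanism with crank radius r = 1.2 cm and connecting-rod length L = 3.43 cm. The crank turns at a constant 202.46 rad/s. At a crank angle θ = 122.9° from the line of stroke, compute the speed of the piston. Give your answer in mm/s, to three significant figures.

ω = 202.5 rad/s
For an in-line slider-crank, x = r cosθ + √(L² − r² sin²θ), so v = −rω sinθ·[1 + r cosθ/√(L² − r² sin²θ)].
With r = 0.012 m, L = 0.0343 m, θ = 122.9°: √(L² − r² sin²θ) = 0.032787 m.
v = −0.012·202.5·0.83962·[1 + 0.012·-0.54317/0.032787] = -1.6343 m/s.
|v| = 1.6343 m/s = 1634.3 mm/s.

1630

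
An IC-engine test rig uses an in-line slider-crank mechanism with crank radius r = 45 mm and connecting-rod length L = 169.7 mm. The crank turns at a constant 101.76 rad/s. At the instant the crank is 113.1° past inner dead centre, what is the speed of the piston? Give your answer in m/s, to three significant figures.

ω = 101.8 rad/s
For an in-line slider-crank, x = r cosθ + √(L² − r² sin²θ), so v = −rω sinθ·[1 + r cosθ/√(L² − r² sin²θ)].
With r = 0.045 m, L = 0.1697 m, θ = 113.1°: √(L² − r² sin²θ) = 0.16457 m.
v = −0.045·101.8·0.91982·[1 + 0.045·-0.39234/0.16457] = -3.7602 m/s.
|v| = 3.7602 m/s.

3.76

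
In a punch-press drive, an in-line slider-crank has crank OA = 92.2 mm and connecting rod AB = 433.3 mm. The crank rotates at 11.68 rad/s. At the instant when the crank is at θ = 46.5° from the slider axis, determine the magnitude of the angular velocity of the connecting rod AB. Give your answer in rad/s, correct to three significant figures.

1.73

ω = 11.68 rad/s
The rod makes angle φ with the slider axis where L sinφ = r sinθ; differentiating, L cosφ·φ̇ = r ω cosθ.
L cosφ = √(L² − r² sin²θ) = 0.42811 m.
|ω_rod| = r ω |cosθ| / √(L² − r² sin²θ) = 0.0922·11.68·0.68835/0.42811 = 1.7315 rad/s.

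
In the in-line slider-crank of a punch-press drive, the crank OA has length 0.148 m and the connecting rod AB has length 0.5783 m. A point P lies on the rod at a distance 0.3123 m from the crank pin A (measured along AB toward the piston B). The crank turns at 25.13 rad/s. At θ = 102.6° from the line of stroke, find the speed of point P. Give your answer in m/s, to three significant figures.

3.54

ω = 25.13 rad/s.  Crank-pin speed |V_A| = rω = 3.7192 m/s, perpendicular to OA.
Rod angle: sinφ = −(r/L) sinθ ⇒ φ = -14.463°; ω_rod = −rω cosθ/√(L²−r²sin²θ) = +1.4489 rad/s.
V_P = V_A + ω_rod × AP, with AP = 0.3123 m along the rod.
Components: V_Px = −rω sinθ − a·ω_rod·sinφ = -3.5167 m/s;  V_Py = rω cosθ + a·ω_rod·cosφ = -0.37319 m/s.
|V_P| = √(V_Px² + V_Py²) = 3.5364 m/s.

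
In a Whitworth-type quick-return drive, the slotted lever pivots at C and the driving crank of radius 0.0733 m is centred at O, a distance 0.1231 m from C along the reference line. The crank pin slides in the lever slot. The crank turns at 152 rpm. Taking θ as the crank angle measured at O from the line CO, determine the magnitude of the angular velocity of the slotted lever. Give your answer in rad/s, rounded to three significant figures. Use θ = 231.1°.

ω = 15.92 rad/s (from 152 rpm).
Crank pin A relative to C: A = (d + r cosθ, r sinθ); lever angle φ = atan2(r sinθ, d + r cosθ).
Differentiating tanφ: φ̇ = rω(d cosθ + r)/(d² + r² + 2dr cosθ).
d² + r² + 2dr cosθ = |CA|² = 0.00919399 m²;  d cosθ + r = -0.0040023 m.
|ω_lever| = |0.0733·15.92·-0.0040023| / 0.00919399 = 0.5079 rad/s.

0.508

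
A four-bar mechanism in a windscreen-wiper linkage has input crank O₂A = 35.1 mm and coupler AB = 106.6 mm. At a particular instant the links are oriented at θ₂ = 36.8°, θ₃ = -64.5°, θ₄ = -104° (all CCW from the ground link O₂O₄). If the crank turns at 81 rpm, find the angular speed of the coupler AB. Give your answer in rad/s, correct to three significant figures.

ω₂ = 8.482 rad/s (from 81 rpm).
Differentiating the loop-closure r₂e^{iθ₂}+r₃e^{iθ₃}=r₁+r₄e^{iθ₄} gives r₂ω₂e^{iθ₂}+r₃ω₃e^{iθ₃}=r₄ω₄e^{iθ₄}.
Eliminating the other unknown: ω₃ = r₂ω₂ sin(θ₄−θ₂) / [r₃ sin(θ₃−θ₄)].
Numerator sine = -0.63203; denominator sine = +0.63608.
Result = 0.0351·8.482·(-0.63203) / (0.1066·(+0.63608)) = -2.7752 rad/s; magnitude 2.7752 rad/s.

2.78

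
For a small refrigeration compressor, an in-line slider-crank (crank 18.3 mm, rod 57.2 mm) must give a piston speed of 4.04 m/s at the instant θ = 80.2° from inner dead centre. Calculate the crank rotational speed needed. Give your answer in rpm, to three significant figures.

2020

For an in-line slider-crank, |v_piston| = rω|sinθ|·[1 + r cosθ/√(L² − r² sin²θ)].
With r = 0.0183 m, L = 0.0572 m, θ = 80.2°: the bracketed kinematic factor |dx/dθ| = 0.019068 m.
ω = v/|dx/dθ| = 4.04/0.019068 = 211.88 rad/s.
N = 60ω/(2π) = 2023.3 rpm.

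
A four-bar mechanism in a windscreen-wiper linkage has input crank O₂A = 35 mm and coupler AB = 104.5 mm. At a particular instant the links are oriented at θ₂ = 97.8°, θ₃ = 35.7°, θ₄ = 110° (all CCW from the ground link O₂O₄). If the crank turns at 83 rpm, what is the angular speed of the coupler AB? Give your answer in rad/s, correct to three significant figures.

ω₂ = 8.692 rad/s (from 83 rpm).
Differentiating the loop-closure r₂e^{iθ₂}+r₃e^{iθ₃}=r₁+r₄e^{iθ₄} gives r₂ω₂e^{iθ₂}+r₃ω₃e^{iθ₃}=r₄ω₄e^{iθ₄}.
Eliminating the other unknown: ω₃ = r₂ω₂ sin(θ₄−θ₂) / [r₃ sin(θ₃−θ₄)].
Numerator sine = +0.21132; denominator sine = -0.96269.
Result = 0.035·8.692·(+0.21132) / (0.1045·(-0.96269)) = -0.63903 rad/s; magnitude 0.63903 rad/s.

0.639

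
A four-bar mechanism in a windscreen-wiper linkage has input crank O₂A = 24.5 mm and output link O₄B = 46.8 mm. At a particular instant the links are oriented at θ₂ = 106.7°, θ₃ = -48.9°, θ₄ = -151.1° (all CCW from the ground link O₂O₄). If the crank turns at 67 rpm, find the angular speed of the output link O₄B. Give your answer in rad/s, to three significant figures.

ω₂ = 7.016 rad/s (from 67 rpm).
Differentiating the loop-closure r₂e^{iθ₂}+r₃e^{iθ₃}=r₁+r₄e^{iθ₄} gives r₂ω₂e^{iθ₂}+r₃ω₃e^{iθ₃}=r₄ω₄e^{iθ₄}.
Eliminating the other unknown: ω₄ = r₂ω₂ sin(θ₂−θ₃) / [r₄ sin(θ₄−θ₃)].
Numerator sine = +0.41310; denominator sine = -0.97742.
Result = 0.0245·7.016·(+0.41310) / (0.0468·(-0.97742)) = -1.5524 rad/s; magnitude 1.5524 rad/s.

1.55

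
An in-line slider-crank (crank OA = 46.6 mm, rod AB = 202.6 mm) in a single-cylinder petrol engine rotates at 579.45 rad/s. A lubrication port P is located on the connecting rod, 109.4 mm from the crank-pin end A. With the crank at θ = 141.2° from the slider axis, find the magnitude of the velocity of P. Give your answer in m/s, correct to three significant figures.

ω = 579.5 rad/s.  Crank-pin speed |V_A| = rω = 27.002 m/s, perpendicular to OA.
Rod angle: sinφ = −(r/L) sinθ ⇒ φ = -8.287°; ω_rod = −rω cosθ/√(L²−r²sin²θ) = +104.97 rad/s.
V_P = V_A + ω_rod × AP, with AP = 0.1094 m along the rod.
Components: V_Px = −rω sinθ − a·ω_rod·sinφ = -15.265 m/s;  V_Py = rω cosθ + a·ω_rod·cosφ = -9.6806 m/s.
|V_P| = √(V_Px² + V_Py²) = 18.076 m/s.

18.1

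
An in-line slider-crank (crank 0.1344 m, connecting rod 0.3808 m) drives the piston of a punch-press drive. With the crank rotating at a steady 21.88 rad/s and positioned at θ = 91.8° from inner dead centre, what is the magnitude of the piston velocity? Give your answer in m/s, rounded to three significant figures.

2.90

ω = 21.88 rad/s
For an in-line slider-crank, x = r cosθ + √(L² − r² sin²θ), so v = −rω sinθ·[1 + r cosθ/√(L² − r² sin²θ)].
With r = 0.1344 m, L = 0.3808 m, θ = 91.8°: √(L² − r² sin²θ) = 0.35632 m.
v = −0.1344·21.88·0.99951·[1 + 0.1344·-0.03141/0.35632] = -2.9044 m/s.
|v| = 2.9044 m/s.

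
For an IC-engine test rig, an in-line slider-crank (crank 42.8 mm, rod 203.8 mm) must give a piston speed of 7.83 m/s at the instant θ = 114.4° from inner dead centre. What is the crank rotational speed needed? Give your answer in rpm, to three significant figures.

For an in-line slider-crank, |v_piston| = rω|sinθ|·[1 + r cosθ/√(L² − r² sin²θ)].
With r = 0.0428 m, L = 0.2038 m, θ = 114.4°: the bracketed kinematic factor |dx/dθ| = 0.035532 m.
ω = v/|dx/dθ| = 7.83/0.035532 = 220.36 rad/s.
N = 60ω/(2π) = 2104.3 rpm.

2100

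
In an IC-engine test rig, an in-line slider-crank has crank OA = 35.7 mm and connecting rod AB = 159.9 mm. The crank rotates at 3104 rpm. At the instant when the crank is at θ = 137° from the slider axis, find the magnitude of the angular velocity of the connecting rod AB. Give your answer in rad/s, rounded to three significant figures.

ω = 325.1 rad/s (converted from 3104 rpm).
The rod makes angle φ with the slider axis where L sinφ = r sinθ; differentiating, L cosφ·φ̇ = r ω cosθ.
L cosφ = √(L² − r² sin²θ) = 0.15804 m.
|ω_rod| = r ω |cosθ| / √(L² − r² sin²θ) = 0.0357·325.1·0.73135/0.15804 = 53.702 rad/s.

53.7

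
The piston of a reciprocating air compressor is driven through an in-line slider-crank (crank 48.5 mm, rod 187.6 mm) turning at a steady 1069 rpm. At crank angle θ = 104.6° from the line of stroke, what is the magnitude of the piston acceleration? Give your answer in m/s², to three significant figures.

ω = 2π·1069/60 = 111.9 rad/s
x(θ) = r cosθ + √(L² − r² sin²θ); with ω constant, a = ω²·d²x/dθ².
d²x/dθ² = −r cosθ − r²(cos2θ)/√u − r⁴ sin²2θ/(4u^{3/2}),  u = L² − r² sin²θ = 0.032991 m².
Substituting r = 0.0485 m, L = 0.1876 m, θ = 104.6°: d²x/dθ² = +0.023475 m.
a = ω²·d²x/dθ² = (111.9)²·(+0.023475) = +294.19 m/s²;  |a| = 294.19 m/s².

294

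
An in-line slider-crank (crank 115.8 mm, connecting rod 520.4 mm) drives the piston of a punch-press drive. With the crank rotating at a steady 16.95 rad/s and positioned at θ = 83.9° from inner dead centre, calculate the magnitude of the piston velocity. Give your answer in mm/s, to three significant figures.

ω = 16.95 rad/s
For an in-line slider-crank, x = r cosθ + √(L² − r² sin²θ), so v = −rω sinθ·[1 + r cosθ/√(L² − r² sin²θ)].
With r = 0.1158 m, L = 0.5204 m, θ = 83.9°: √(L² − r² sin²θ) = 0.5075 m.
v = −0.1158·16.95·0.99434·[1 + 0.1158·0.10626/0.5075] = -1.999 m/s.
|v| = 1.999 m/s = 1999 mm/s.

2000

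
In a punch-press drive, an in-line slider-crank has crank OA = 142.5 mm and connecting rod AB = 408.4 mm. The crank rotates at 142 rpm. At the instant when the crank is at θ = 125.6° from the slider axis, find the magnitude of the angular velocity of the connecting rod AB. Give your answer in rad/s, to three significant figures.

3.15

ω = 14.87 rad/s (converted from 142 rpm).
The rod makes angle φ with the slider axis where L sinφ = r sinθ; differentiating, L cosφ·φ̇ = r ω cosθ.
L cosφ = √(L² − r² sin²θ) = 0.39162 m.
|ω_rod| = r ω |cosθ| / √(L² − r² sin²θ) = 0.1425·14.87·0.58212/0.39162 = 3.1498 rad/s.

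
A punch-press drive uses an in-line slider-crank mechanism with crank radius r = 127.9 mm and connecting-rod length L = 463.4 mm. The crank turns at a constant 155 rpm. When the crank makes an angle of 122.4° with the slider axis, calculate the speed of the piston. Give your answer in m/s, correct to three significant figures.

1.49

ω = 2π·155/60 = 16.23 rad/s
For an in-line slider-crank, x = r cosθ + √(L² − r² sin²θ), so v = −rω sinθ·[1 + r cosθ/√(L² − r² sin²θ)].
With r = 0.1279 m, L = 0.4634 m, θ = 122.4°: √(L² − r² sin²θ) = 0.45064 m.
v = −0.1279·16.23·0.84433·[1 + 0.1279·-0.53583/0.45064] = -1.4863 m/s.
|v| = 1.4863 m/s.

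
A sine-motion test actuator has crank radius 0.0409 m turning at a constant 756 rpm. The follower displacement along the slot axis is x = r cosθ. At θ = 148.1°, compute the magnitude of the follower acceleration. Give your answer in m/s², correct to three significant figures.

218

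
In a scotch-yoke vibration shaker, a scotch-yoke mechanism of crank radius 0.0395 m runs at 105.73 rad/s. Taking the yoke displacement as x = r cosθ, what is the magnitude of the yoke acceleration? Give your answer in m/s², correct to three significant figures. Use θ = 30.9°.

379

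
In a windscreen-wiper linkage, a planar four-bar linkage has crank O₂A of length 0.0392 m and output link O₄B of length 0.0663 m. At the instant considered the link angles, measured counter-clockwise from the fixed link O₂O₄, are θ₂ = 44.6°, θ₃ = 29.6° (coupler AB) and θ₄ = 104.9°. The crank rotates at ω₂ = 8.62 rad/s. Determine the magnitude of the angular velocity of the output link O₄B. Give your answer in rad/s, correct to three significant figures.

1.36

ω₂ = 8.62 rad/s
Differentiating the loop-closure r₂e^{iθ₂}+r₃e^{iθ₃}=r₁+r₄e^{iθ₄} gives r₂ω₂e^{iθ₂}+r₃ω₃e^{iθ₃}=r₄ω₄e^{iθ₄}.
Eliminating the other unknown: ω₄ = r₂ω₂ sin(θ₂−θ₃) / [r₄ sin(θ₄−θ₃)].
Numerator sine = +0.25882; denominator sine = +0.96727.
Result = 0.0392·8.62·(+0.25882) / (0.0663·(+0.96727)) = +1.3637 rad/s; magnitude 1.3637 rad/s.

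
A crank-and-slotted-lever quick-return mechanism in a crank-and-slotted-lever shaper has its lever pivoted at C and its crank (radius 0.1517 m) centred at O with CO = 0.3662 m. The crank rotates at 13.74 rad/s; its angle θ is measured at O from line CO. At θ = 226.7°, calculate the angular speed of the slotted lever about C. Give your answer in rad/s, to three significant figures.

2.56

ω = 13.74 rad/s
Crank pin A relative to C: A = (d + r cosθ, r sinθ); lever angle φ = atan2(r sinθ, d + r cosθ).
Differentiating tanφ: φ̇ = rω(d cosθ + r)/(d² + r² + 2dr cosθ).
d² + r² + 2dr cosθ = |CA|² = 0.0809174 m²;  d cosθ + r = -0.099447 m.
|ω_lever| = |0.1517·13.74·-0.099447| / 0.0809174 = 2.5617 rad/s.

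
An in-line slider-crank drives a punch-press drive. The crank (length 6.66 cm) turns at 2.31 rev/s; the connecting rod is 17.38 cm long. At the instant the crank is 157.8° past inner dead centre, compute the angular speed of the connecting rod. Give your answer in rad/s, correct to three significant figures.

5.20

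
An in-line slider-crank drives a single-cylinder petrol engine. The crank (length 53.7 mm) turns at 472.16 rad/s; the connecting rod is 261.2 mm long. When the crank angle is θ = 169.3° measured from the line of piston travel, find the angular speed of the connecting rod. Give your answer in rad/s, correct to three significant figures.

ω = 472.2 rad/s
The rod makes angle φ with the slider axis where L sinφ = r sinθ; differentiating, L cosφ·φ̇ = r ω cosθ.
L cosφ = √(L² − r² sin²θ) = 0.26101 m.
|ω_rod| = r ω |cosθ| / √(L² − r² sin²θ) = 0.0537·472.2·0.98261/0.26101 = 95.453 rad/s.

95.5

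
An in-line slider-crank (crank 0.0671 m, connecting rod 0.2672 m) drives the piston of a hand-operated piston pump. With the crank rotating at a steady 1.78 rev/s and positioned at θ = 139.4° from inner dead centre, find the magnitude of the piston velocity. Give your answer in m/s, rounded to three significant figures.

0.394

ω = 2π·1.78 = 11.18 rad/s
For an in-line slider-crank, x = r cosθ + √(L² − r² sin²θ), so v = −rω sinθ·[1 + r cosθ/√(L² − r² sin²θ)].
With r = 0.0671 m, L = 0.2672 m, θ = 139.4°: √(L² − r² sin²θ) = 0.26361 m.
v = −0.0671·11.18·0.65077·[1 + 0.0671·-0.75927/0.26361] = -0.39399 m/s.
|v| = 0.39399 m/s.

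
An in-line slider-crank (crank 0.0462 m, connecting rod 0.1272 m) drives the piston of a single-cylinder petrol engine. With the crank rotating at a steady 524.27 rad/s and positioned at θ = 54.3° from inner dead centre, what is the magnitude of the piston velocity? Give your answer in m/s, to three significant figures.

24.0

ω = 524.3 rad/s
For an in-line slider-crank, x = r cosθ + √(L² − r² sin²θ), so v = −rω sinθ·[1 + r cosθ/√(L² − r² sin²θ)].
With r = 0.0462 m, L = 0.1272 m, θ = 54.3°: √(L² − r² sin²θ) = 0.12154 m.
v = −0.0462·524.3·0.81208·[1 + 0.0462·0.58354/0.12154] = -24.033 m/s.
|v| = 24.033 m/s.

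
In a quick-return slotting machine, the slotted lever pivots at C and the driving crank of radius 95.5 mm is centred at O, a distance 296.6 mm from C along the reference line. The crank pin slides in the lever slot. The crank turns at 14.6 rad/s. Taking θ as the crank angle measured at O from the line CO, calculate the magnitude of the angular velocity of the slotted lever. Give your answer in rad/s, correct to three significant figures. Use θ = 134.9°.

2.78

ω = 14.6 rad/s
Crank pin A relative to C: A = (d + r cosθ, r sinθ); lever angle φ = atan2(r sinθ, d + r cosθ).
Differentiating tanφ: φ̇ = rω(d cosθ + r)/(d² + r² + 2dr cosθ).
d² + r² + 2dr cosθ = |CA|² = 0.0571038 m²;  d cosθ + r = -0.11386 m.
|ω_lever| = |0.0955·14.6·-0.11386| / 0.0571038 = 2.7802 rad/s.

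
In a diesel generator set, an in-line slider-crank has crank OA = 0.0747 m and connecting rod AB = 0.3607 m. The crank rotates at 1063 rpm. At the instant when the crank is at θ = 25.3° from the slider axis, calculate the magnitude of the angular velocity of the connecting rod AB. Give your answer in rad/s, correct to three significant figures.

20.9

ω = 111.3 rad/s (converted from 1063 rpm).
The rod makes angle φ with the slider axis where L sinφ = r sinθ; differentiating, L cosφ·φ̇ = r ω cosθ.
L cosφ = √(L² − r² sin²θ) = 0.35928 m.
|ω_rod| = r ω |cosθ| / √(L² − r² sin²θ) = 0.0747·111.3·0.90408/0.35928 = 20.924 rad/s.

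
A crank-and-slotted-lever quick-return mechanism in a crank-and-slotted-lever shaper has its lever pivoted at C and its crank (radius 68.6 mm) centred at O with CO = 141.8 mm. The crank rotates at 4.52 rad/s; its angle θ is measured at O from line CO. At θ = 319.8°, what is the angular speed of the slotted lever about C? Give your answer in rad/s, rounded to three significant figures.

1.38

ω = 4.52 rad/s
Crank pin A relative to C: A = (d + r cosθ, r sinθ); lever angle φ = atan2(r sinθ, d + r cosθ).
Differentiating tanφ: φ̇ = rω(d cosθ + r)/(d² + r² + 2dr cosθ).
d² + r² + 2dr cosθ = |CA|² = 0.0396728 m²;  d cosθ + r = +0.17691 m.
|ω_lever| = |0.0686·4.52·+0.17691| / 0.0396728 = 1.3827 rad/s.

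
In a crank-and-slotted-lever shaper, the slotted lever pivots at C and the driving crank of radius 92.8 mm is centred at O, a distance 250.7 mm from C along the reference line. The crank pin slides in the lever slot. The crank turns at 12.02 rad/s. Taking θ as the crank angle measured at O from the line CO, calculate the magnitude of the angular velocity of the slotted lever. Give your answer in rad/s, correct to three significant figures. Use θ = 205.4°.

ω = 12.02 rad/s
Crank pin A relative to C: A = (d + r cosθ, r sinθ); lever angle φ = atan2(r sinθ, d + r cosθ).
Differentiating tanφ: φ̇ = rω(d cosθ + r)/(d² + r² + 2dr cosθ).
d² + r² + 2dr cosθ = |CA|² = 0.0294302 m²;  d cosθ + r = -0.13367 m.
|ω_lever| = |0.0928·12.02·-0.13367| / 0.0294302 = 5.0662 rad/s.

5.07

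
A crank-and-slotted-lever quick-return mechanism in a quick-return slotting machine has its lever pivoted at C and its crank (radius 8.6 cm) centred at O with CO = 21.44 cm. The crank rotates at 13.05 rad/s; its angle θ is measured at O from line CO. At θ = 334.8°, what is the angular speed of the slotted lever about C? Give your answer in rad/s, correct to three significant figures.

ω = 13.05 rad/s
Crank pin A relative to C: A = (d + r cosθ, r sinθ); lever angle φ = atan2(r sinθ, d + r cosθ).
Differentiating tanφ: φ̇ = rω(d cosθ + r)/(d² + r² + 2dr cosθ).
d² + r² + 2dr cosθ = |CA|² = 0.0867305 m²;  d cosθ + r = +0.27999 m.
|ω_lever| = |0.086·13.05·+0.27999| / 0.0867305 = 3.6232 rad/s.

3.62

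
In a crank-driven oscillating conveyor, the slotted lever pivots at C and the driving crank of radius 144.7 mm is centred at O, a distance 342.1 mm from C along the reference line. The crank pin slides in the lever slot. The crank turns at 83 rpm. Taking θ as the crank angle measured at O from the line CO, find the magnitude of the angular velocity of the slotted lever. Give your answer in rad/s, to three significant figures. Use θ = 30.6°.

2.47

ω = 8.692 rad/s (from 83 rpm).
Crank pin A relative to C: A = (d + r cosθ, r sinθ); lever angle φ = atan2(r sinθ, d + r cosθ).
Differentiating tanφ: φ̇ = rω(d cosθ + r)/(d² + r² + 2dr cosθ).
d² + r² + 2dr cosθ = |CA|² = 0.223187 m²;  d cosθ + r = +0.43916 m.
|ω_lever| = |0.1447·8.692·+0.43916| / 0.223187 = 2.4747 rad/s.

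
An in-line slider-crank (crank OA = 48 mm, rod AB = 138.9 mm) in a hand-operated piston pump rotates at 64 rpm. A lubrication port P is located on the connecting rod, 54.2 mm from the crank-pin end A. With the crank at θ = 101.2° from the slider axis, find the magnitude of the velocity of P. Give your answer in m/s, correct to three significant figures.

0.309

ω = 6.702 rad/s.  Crank-pin speed |V_A| = rω = 0.3217 m/s, perpendicular to OA.
Rod angle: sinφ = −(r/L) sinθ ⇒ φ = -19.815°; ω_rod = −rω cosθ/√(L²−r²sin²θ) = +0.47817 rad/s.
V_P = V_A + ω_rod × AP, with AP = 0.0542 m along the rod.
Components: V_Px = −rω sinθ − a·ω_rod·sinφ = -0.30679 m/s;  V_Py = rω cosθ + a·ω_rod·cosφ = -0.038103 m/s.
|V_P| = √(V_Px² + V_Py²) = 0.30914 m/s.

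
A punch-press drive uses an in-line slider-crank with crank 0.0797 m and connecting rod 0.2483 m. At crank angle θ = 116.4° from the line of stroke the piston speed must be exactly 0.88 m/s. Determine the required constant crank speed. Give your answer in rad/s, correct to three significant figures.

For an in-line slider-crank, |v_piston| = rω|sinθ|·[1 + r cosθ/√(L² − r² sin²θ)].
With r = 0.0797 m, L = 0.2483 m, θ = 116.4°: the bracketed kinematic factor |dx/dθ| = 0.060751 m.
ω = v/|dx/dθ| = 0.88/0.060751 = 14.485 rad/s.

14.5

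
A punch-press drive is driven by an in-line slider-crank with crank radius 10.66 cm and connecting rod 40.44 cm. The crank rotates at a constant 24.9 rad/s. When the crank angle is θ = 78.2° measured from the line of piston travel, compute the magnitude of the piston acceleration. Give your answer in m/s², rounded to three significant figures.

ω = 24.9 rad/s
x(θ) = r cosθ + √(L² − r² sin²θ); with ω constant, a = ω²·d²x/dθ².
d²x/dθ² = −r cosθ − r²(cos2θ)/√u − r⁴ sin²2θ/(4u^{3/2}),  u = L² − r² sin²θ = 0.152651 m².
Substituting r = 0.1066 m, L = 0.4044 m, θ = 78.2°: d²x/dθ² = +0.0047661 m.
a = ω²·d²x/dθ² = (24.9)²·(+0.0047661) = +2.955 m/s²;  |a| = 2.955 m/s².

2.96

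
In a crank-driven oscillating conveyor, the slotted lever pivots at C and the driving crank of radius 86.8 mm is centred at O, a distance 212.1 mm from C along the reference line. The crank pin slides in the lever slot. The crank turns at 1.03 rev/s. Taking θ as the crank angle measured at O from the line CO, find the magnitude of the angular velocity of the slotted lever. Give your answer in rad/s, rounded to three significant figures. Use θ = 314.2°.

1.69

ω = 6.472 rad/s (from 1.03 rev/s).
Crank pin A relative to C: A = (d + r cosθ, r sinθ); lever angle φ = atan2(r sinθ, d + r cosθ).
Differentiating tanφ: φ̇ = rω(d cosθ + r)/(d² + r² + 2dr cosθ).
d² + r² + 2dr cosθ = |CA|² = 0.0781907 m²;  d cosθ + r = +0.23467 m.
|ω_lever| = |0.0868·6.472·+0.23467| / 0.0781907 = 1.6859 rad/s.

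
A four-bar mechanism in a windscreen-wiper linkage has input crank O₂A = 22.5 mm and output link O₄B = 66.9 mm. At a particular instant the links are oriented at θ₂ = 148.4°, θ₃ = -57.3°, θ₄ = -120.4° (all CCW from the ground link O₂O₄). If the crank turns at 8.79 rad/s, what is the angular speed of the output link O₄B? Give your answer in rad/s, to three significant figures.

1.44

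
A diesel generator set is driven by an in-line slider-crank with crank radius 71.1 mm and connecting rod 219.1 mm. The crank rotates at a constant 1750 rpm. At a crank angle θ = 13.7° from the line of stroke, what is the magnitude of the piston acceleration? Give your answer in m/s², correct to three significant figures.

ω = 2π·1750/60 = 183.3 rad/s
x(θ) = r cosθ + √(L² − r² sin²θ); with ω constant, a = ω²·d²x/dθ².
d²x/dθ² = −r cosθ − r²(cos2θ)/√u − r⁴ sin²2θ/(4u^{3/2}),  u = L² − r² sin²θ = 0.0477213 m².
Substituting r = 0.0711 m, L = 0.2191 m, θ = 13.7°: d²x/dθ² = -0.089752 m.
a = ω²·d²x/dθ² = (183.3)²·(-0.089752) = -3014.2 m/s²;  |a| = 3014.2 m/s².

3010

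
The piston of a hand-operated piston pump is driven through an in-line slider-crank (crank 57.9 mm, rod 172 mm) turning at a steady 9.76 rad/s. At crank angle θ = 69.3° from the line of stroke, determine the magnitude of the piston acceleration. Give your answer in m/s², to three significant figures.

0.509

ω = 9.76 rad/s
x(θ) = r cosθ + √(L² − r² sin²θ); with ω constant, a = ω²·d²x/dθ².
d²x/dθ² = −r cosθ − r²(cos2θ)/√u − r⁴ sin²2θ/(4u^{3/2}),  u = L² − r² sin²θ = 0.0266505 m².
Substituting r = 0.0579 m, L = 0.172 m, θ = 69.3°: d²x/dθ² = -0.0053447 m.
a = ω²·d²x/dθ² = (9.76)²·(-0.0053447) = -0.50913 m/s²;  |a| = 0.50913 m/s².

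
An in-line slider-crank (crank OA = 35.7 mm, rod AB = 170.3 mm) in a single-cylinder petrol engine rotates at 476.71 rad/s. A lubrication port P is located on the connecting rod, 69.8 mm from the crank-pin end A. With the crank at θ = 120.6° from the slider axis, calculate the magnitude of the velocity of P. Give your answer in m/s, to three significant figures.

ω = 476.7 rad/s.  Crank-pin speed |V_A| = rω = 17.019 m/s, perpendicular to OA.
Rod angle: sinφ = −(r/L) sinθ ⇒ φ = -10.395°; ω_rod = −rω cosθ/√(L²−r²sin²θ) = +51.719 rad/s.
V_P = V_A + ω_rod × AP, with AP = 0.0698 m along the rod.
Components: V_Px = −rω sinθ − a·ω_rod·sinφ = -13.997 m/s;  V_Py = rω cosθ + a·ω_rod·cosφ = -5.1124 m/s.
|V_P| = √(V_Px² + V_Py²) = 14.902 m/s.

14.9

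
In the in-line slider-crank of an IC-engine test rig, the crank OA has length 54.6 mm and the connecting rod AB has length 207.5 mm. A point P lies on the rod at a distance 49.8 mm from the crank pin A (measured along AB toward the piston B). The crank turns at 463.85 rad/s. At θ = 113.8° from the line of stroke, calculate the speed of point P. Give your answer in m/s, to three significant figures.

ω = 463.9 rad/s.  Crank-pin speed |V_A| = rω = 25.326 m/s, perpendicular to OA.
Rod angle: sinφ = −(r/L) sinθ ⇒ φ = -13.931°; ω_rod = −rω cosθ/√(L²−r²sin²θ) = +50.747 rad/s.
V_P = V_A + ω_rod × AP, with AP = 0.0498 m along the rod.
Components: V_Px = −rω sinθ − a·ω_rod·sinφ = -22.564 m/s;  V_Py = rω cosθ + a·ω_rod·cosφ = -7.7674 m/s.
|V_P| = √(V_Px² + V_Py²) = 23.864 m/s.

23.9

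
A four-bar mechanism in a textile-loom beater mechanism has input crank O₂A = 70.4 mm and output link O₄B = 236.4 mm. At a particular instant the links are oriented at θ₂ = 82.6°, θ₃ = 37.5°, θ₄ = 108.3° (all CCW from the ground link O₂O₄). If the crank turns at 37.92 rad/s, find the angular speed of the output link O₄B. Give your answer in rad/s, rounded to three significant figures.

ω₂ = 37.92 rad/s
Differentiating the loop-closure r₂e^{iθ₂}+r₃e^{iθ₃}=r₁+r₄e^{iθ₄} gives r₂ω₂e^{iθ₂}+r₃ω₃e^{iθ₃}=r₄ω₄e^{iθ₄}.
Eliminating the other unknown: ω₄ = r₂ω₂ sin(θ₂−θ₃) / [r₄ sin(θ₄−θ₃)].
Numerator sine = +0.70834; denominator sine = +0.94438.
Result = 0.0704·37.92·(+0.70834) / (0.2364·(+0.94438)) = +8.4701 rad/s; magnitude 8.4701 rad/s.

8.47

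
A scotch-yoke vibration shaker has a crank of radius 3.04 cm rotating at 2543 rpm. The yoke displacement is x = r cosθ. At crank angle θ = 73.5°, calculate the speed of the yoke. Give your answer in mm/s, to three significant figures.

ω = 266.3 rad/s (from 2543 rpm).
x = r cosθ ⇒ ẋ = −rω sinθ.
|v| = rω|sinθ| = 0.0304·266.3·|sin 73.5°| = 7.7622 m/s = 7762.2 mm/s.

7760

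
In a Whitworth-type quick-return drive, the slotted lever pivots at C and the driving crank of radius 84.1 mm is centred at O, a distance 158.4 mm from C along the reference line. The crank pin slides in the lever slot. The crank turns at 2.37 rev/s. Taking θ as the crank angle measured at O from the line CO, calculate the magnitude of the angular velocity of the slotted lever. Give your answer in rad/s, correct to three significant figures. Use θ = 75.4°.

ω = 14.89 rad/s (from 2.37 rev/s).
Crank pin A relative to C: A = (d + r cosθ, r sinθ); lever angle φ = atan2(r sinθ, d + r cosθ).
Differentiating tanφ: φ̇ = rω(d cosθ + r)/(d² + r² + 2dr cosθ).
d² + r² + 2dr cosθ = |CA|² = 0.0388792 m²;  d cosθ + r = +0.12403 m.
|ω_lever| = |0.0841·14.89·+0.12403| / 0.0388792 = 3.9951 rad/s.

4.00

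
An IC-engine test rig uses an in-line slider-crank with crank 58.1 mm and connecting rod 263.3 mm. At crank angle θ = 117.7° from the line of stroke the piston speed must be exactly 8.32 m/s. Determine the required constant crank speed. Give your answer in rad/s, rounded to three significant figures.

181

For an in-line slider-crank, |v_piston| = rω|sinθ|·[1 + r cosθ/√(L² − r² sin²θ)].
With r = 0.0581 m, L = 0.2633 m, θ = 117.7°: the bracketed kinematic factor |dx/dθ| = 0.046061 m.
ω = v/|dx/dθ| = 8.32/0.046061 = 180.63 rad/s.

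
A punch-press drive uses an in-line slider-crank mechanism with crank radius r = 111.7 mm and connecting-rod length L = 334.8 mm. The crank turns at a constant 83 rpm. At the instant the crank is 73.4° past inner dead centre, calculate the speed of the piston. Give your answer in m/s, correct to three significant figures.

1.02

ω = 2π·83/60 = 8.692 rad/s
For an in-line slider-crank, x = r cosθ + √(L² − r² sin²θ), so v = −rω sinθ·[1 + r cosθ/√(L² − r² sin²θ)].
With r = 0.1117 m, L = 0.3348 m, θ = 73.4°: √(L² − r² sin²θ) = 0.31723 m.
v = −0.1117·8.692·0.95832·[1 + 0.1117·0.28569/0.31723] = -1.024 m/s.
|v| = 1.024 m/s.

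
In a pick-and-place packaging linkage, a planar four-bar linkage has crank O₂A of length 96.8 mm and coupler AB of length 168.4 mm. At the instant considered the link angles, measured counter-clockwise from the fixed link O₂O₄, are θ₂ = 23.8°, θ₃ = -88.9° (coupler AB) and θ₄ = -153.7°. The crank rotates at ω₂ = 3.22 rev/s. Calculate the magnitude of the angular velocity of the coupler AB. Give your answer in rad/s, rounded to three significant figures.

0.561

ω₂ = 20.23 rad/s (from 3.22 rev/s).
Differentiating the loop-closure r₂e^{iθ₂}+r₃e^{iθ₃}=r₁+r₄e^{iθ₄} gives r₂ω₂e^{iθ₂}+r₃ω₃e^{iθ₃}=r₄ω₄e^{iθ₄}.
Eliminating the other unknown: ω₃ = r₂ω₂ sin(θ₄−θ₂) / [r₃ sin(θ₃−θ₄)].
Numerator sine = -0.04362; denominator sine = +0.90483.
Result = 0.0968·20.23·(-0.04362) / (0.1684·(+0.90483)) = -0.56064 rad/s; magnitude 0.56064 rad/s.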